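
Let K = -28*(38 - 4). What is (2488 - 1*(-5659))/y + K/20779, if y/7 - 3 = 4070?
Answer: 142144041/592430069 ≈ 0.23993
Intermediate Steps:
y = 28511 (y = 21 + 7*4070 = 21 + 28490 = 28511)
K = -952 (K = -28*34 = -952)
(2488 - 1*(-5659))/y + K/20779 = (2488 - 1*(-5659))/28511 - 952/20779 = (2488 + 5659)*(1/28511) - 952*1/20779 = 8147*(1/28511) - 952/20779 = 8147/28511 - 952/20779 = 142144041/592430069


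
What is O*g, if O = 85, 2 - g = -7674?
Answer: 652460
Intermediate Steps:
g = 7676 (g = 2 - 1*(-7674) = 2 + 7674 = 7676)
O*g = 85*7676 = 652460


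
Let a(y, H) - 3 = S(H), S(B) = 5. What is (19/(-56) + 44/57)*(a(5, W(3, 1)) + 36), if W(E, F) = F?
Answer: 15191/798 ≈ 19.036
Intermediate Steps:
a(y, H) = 8 (a(y, H) = 3 + 5 = 8)
(19/(-56) + 44/57)*(a(5, W(3, 1)) + 36) = (19/(-56) + 44/57)*(8 + 36) = (19*(-1/56) + 44*(1/57))*44 = (-19/56 + 44/57)*44 = (1381/3192)*44 = 15191/798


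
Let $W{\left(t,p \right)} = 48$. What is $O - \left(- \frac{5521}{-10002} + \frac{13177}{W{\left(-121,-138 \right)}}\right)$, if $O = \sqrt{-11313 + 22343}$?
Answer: $- \frac{22010227}{80016} + \sqrt{11030} \approx -170.05$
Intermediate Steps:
$O = \sqrt{11030} \approx 105.02$
$O - \left(- \frac{5521}{-10002} + \frac{13177}{W{\left(-121,-138 \right)}}\right) = \sqrt{11030} - \left(- \frac{5521}{-10002} + \frac{13177}{48}\right) = \sqrt{11030} - \left(\left(-5521\right) \left(- \frac{1}{10002}\right) + 13177 \cdot \frac{1}{48}\right) = \sqrt{11030} - \left(\frac{5521}{10002} + \frac{13177}{48}\right) = \sqrt{11030} - \frac{22010227}{80016} = - \frac{22010227}{80016} + \sqrt{11030}$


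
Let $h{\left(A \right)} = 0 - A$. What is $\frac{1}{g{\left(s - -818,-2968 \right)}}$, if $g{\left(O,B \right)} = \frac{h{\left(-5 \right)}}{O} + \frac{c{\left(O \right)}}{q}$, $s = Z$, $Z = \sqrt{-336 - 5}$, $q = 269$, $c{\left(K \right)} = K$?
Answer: $\frac{269 \left(\sqrt{341} - 818 i\right)}{4 \left(- 167532 i + 409 \sqrt{341}\right)} \approx 0.32803 - 0.0073754 i$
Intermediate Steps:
$h{\left(A \right)} = - A$
$Z = i \sqrt{341}$ ($Z = \sqrt{-341} = i \sqrt{341} \approx 18.466 i$)
$s = i \sqrt{341} \approx 18.466 i$
$g{\left(O,B \right)} = \frac{5}{O} + \frac{O}{269}$ ($g{\left(O,B \right)} = \frac{\left(-1\right) \left(-5\right)}{O} + \frac{O}{269} = \frac{5}{O} + O \frac{1}{269} = \frac{5}{O} + \frac{O}{269}$)
$\frac{1}{g{\left(s - -818,-2968 \right)}} = \frac{1}{\frac{5}{i \sqrt{341} - -818} + \frac{i \sqrt{341} - -818}{269}} = \frac{1}{\frac{5}{i \sqrt{341} + 818} + \frac{i \sqrt{341} + 818}{269}} = \frac{1}{\frac{5}{818 + i \sqrt{341}} + \frac{818 + i \sqrt{341}}{269}} = \frac{1}{\frac{5}{818 + i \sqrt{341}} + \left(\frac{818}{269} + \frac{i \sqrt{341}}{269}\right)} = \frac{1}{\frac{818}{269} + \frac{5}{818 + i \sqrt{341}} + \frac{i \sqrt{341}}{269}}$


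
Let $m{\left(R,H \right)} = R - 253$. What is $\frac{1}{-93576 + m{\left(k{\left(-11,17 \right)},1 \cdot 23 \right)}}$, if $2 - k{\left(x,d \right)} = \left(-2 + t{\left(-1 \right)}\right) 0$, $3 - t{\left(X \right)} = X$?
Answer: $- \frac{1}{93827} \approx -1.0658 \cdot 10^{-5}$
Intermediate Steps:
$t{\left(X \right)} = 3 - X$
$k{\left(x,d \right)} = 2$ ($k{\left(x,d \right)} = 2 - \left(-2 + \left(3 - -1\right)\right) 0 = 2 - \left(-2 + \left(3 + 1\right)\right) 0 = 2 - \left(-2 + 4\right) 0 = 2 - 2 \cdot 0 = 2 - 0 = 2 + 0 = 2$)
$m{\left(R,H \right)} = -253 + R$
$\frac{1}{-93576 + m{\left(k{\left(-11,17 \right)},1 \cdot 23 \right)}} = \frac{1}{-93576 + \left(-253 + 2\right)} = \frac{1}{-93576 - 251} = \frac{1}{-93827} = - \frac{1}{93827}$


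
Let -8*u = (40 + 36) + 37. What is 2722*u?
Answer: -153793/4 ≈ -38448.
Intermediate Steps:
u = -113/8 (u = -((40 + 36) + 37)/8 = -(76 + 37)/8 = -⅛*113 = -113/8 ≈ -14.125)
2722*u = 2722*(-113/8) = -153793/4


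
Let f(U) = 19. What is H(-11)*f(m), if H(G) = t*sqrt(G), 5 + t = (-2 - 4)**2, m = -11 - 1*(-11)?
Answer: 589*I*sqrt(11) ≈ 1953.5*I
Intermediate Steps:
m = 0 (m = -11 + 11 = 0)
t = 31 (t = -5 + (-2 - 4)**2 = -5 + (-6)**2 = -5 + 36 = 31)
H(G) = 31*sqrt(G)
H(-11)*f(m) = (31*sqrt(-11))*19 = (31*(I*sqrt(11)))*19 = (31*I*sqrt(11))*19 = 589*I*sqrt(11)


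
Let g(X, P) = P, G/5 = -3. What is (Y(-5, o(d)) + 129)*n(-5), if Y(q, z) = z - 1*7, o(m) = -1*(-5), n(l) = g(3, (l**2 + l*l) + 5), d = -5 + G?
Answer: 6985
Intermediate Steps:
G = -15 (G = 5*(-3) = -15)
d = -20 (d = -5 - 15 = -20)
n(l) = 5 + 2*l**2 (n(l) = (l**2 + l*l) + 5 = (l**2 + l**2) + 5 = 2*l**2 + 5 = 5 + 2*l**2)
o(m) = 5
Y(q, z) = -7 + z (Y(q, z) = z - 7 = -7 + z)
(Y(-5, o(d)) + 129)*n(-5) = ((-7 + 5) + 129)*(5 + 2*(-5)**2) = (-2 + 129)*(5 + 2*25) = 127*(5 + 50) = 127*55 = 6985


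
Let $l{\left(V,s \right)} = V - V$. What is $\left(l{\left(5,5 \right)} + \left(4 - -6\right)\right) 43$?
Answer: $430$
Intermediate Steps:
$l{\left(V,s \right)} = 0$
$\left(l{\left(5,5 \right)} + \left(4 - -6\right)\right) 43 = \left(0 + \left(4 - -6\right)\right) 43 = \left(0 + \left(4 + 6\right)\right) 43 = \left(0 + 10\right) 43 = 10 \cdot 43 = 430$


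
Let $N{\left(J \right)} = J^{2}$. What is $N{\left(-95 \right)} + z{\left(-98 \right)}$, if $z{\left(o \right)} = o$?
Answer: $8927$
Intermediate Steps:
$N{\left(-95 \right)} + z{\left(-98 \right)} = \left(-95\right)^{2} - 98 = 9025 - 98 = 8927$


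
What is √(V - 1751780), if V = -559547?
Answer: I*√2311327 ≈ 1520.3*I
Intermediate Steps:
√(V - 1751780) = √(-559547 - 1751780) = √(-2311327) = I*√2311327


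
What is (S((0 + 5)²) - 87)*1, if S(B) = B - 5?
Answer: -67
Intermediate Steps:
S(B) = -5 + B
(S((0 + 5)²) - 87)*1 = ((-5 + (0 + 5)²) - 87)*1 = ((-5 + 5²) - 87)*1 = ((-5 + 25) - 87)*1 = (20 - 87)*1 = -67*1 = -67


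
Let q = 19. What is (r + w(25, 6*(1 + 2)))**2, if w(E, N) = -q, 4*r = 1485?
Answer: 1985281/16 ≈ 1.2408e+5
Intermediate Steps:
r = 1485/4 (r = (1/4)*1485 = 1485/4 ≈ 371.25)
w(E, N) = -19 (w(E, N) = -1*19 = -19)
(r + w(25, 6*(1 + 2)))**2 = (1485/4 - 19)**2 = (1409/4)**2 = 1985281/16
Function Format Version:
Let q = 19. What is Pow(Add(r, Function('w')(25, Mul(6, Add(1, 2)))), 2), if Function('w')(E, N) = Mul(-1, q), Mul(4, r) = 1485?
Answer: Rational(1985281, 16) ≈ 1.2408e+5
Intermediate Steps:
r = Rational(1485, 4) (r = Mul(Rational(1, 4), 1485) = Rational(1485, 4) ≈ 371.25)
Function('w')(E, N) = -19 (Function('w')(E, N) = Mul(-1, 19) = -19)
Pow(Add(r, Function('w')(25, Mul(6, Add(1, 2)))), 2) = Pow(Add(Rational(1485, 4), -19), 2) = Pow(Rational(1409, 4), 2) = Rational(1985281, 16)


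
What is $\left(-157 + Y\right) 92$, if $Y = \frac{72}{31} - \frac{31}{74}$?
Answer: $- \frac{16366386}{1147} \approx -14269.0$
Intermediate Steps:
$Y = \frac{4367}{2294}$ ($Y = 72 \cdot \frac{1}{31} - \frac{31}{74} = \frac{72}{31} - \frac{31}{74} = \frac{4367}{2294} \approx 1.9037$)
$\left(-157 + Y\right) 92 = \left(-157 + \frac{4367}{2294}\right) 92 = \left(- \frac{355791}{2294}\right) 92 = - \frac{16366386}{1147}$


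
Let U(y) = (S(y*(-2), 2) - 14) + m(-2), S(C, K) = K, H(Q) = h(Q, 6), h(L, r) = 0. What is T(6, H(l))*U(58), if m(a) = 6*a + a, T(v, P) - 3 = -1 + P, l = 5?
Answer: -52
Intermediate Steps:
H(Q) = 0
T(v, P) = 2 + P (T(v, P) = 3 + (-1 + P) = 2 + P)
m(a) = 7*a
U(y) = -26 (U(y) = (2 - 14) + 7*(-2) = -12 - 14 = -26)
T(6, H(l))*U(58) = (2 + 0)*(-26) = 2*(-26) = -52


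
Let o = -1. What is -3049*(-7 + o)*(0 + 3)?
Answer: 73176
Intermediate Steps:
-3049*(-7 + o)*(0 + 3) = -3049*(-7 - 1)*(0 + 3) = -(-24392)*3 = -3049*(-24) = 73176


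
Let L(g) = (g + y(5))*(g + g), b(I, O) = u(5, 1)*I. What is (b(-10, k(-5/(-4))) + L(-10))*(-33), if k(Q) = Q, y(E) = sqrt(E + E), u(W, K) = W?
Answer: -4950 + 660*sqrt(10) ≈ -2862.9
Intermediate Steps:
y(E) = sqrt(2)*sqrt(E) (y(E) = sqrt(2*E) = sqrt(2)*sqrt(E))
b(I, O) = 5*I
L(g) = 2*g*(g + sqrt(10)) (L(g) = (g + sqrt(2)*sqrt(5))*(g + g) = (g + sqrt(10))*(2*g) = 2*g*(g + sqrt(10)))
(b(-10, k(-5/(-4))) + L(-10))*(-33) = (5*(-10) + 2*(-10)*(-10 + sqrt(10)))*(-33) = (-50 + (200 - 20*sqrt(10)))*(-33) = (150 - 20*sqrt(10))*(-33) = -4950 + 660*sqrt(10)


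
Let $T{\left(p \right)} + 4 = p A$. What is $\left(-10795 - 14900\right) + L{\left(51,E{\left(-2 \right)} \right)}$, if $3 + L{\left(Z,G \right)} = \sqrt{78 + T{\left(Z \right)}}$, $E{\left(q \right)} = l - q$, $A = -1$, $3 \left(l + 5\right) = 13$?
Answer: $-25698 + \sqrt{23} \approx -25693.0$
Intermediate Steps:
$l = - \frac{2}{3}$ ($l = -5 + \frac{1}{3} \cdot 13 = -5 + \frac{13}{3} = - \frac{2}{3} \approx -0.66667$)
$T{\left(p \right)} = -4 - p$ ($T{\left(p \right)} = -4 + p \left(-1\right) = -4 - p$)
$E{\left(q \right)} = - \frac{2}{3} - q$
$L{\left(Z,G \right)} = -3 + \sqrt{74 - Z}$ ($L{\left(Z,G \right)} = -3 + \sqrt{78 - \left(4 + Z\right)} = -3 + \sqrt{74 - Z}$)
$\left(-10795 - 14900\right) + L{\left(51,E{\left(-2 \right)} \right)} = \left(-10795 - 14900\right) - \left(3 - \sqrt{74 - 51}\right) = -25695 - \left(3 - \sqrt{74 - 51}\right) = -25695 - \left(3 - \sqrt{23}\right) = -25698 + \sqrt{23}$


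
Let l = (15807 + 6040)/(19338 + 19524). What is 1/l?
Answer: 38862/21847 ≈ 1.7788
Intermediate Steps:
l = 21847/38862 ≈ 0.56217
1/l = 1/(21847/38862) = 38862/21847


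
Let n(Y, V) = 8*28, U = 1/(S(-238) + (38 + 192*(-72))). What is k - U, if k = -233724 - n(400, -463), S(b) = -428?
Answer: -3325336871/14214 ≈ -2.3395e+5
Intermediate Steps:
U = -1/14214 (U = 1/(-428 + (38 + 192*(-72))) = 1/(-428 + (38 - 13824)) = 1/(-428 - 13786) = 1/(-14214) = -1/14214 ≈ -7.0353e-5)
n(Y, V) = 224
k = -233948 (k = -233724 - 1*224 = -233724 - 224 = -233948)
k - U = -233948 - 1*(-1/14214) = -233948 + 1/14214 = -3325336871/14214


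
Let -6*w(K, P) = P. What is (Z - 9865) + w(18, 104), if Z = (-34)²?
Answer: -26179/3 ≈ -8726.3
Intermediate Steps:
w(K, P) = -P/6
Z = 1156
(Z - 9865) + w(18, 104) = (1156 - 9865) - ⅙*104 = -8709 - 52/3 = -26179/3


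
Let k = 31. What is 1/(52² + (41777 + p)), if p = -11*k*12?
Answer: 1/40389 ≈ 2.4759e-5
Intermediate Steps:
p = -4092 (p = -11*31*12 = -341*12 = -4092)
1/(52² + (41777 + p)) = 1/(52² + (41777 - 4092)) = 1/(2704 + 37685) = 1/40389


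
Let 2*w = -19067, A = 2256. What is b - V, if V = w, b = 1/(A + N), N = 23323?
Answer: 487714795/51158 ≈ 9533.5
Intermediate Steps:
w = -19067/2 (w = (½)*(-19067) = -19067/2 ≈ -9533.5)
b = 1/25579 (b = 1/(2256 + 23323) = 1/25579 ≈ 3.9095e-5)
V = -19067/2 ≈ -9533.5
b - V = 1/25579 - 1*(-19067/2) = 1/25579 + 19067/2 = 487714795/51158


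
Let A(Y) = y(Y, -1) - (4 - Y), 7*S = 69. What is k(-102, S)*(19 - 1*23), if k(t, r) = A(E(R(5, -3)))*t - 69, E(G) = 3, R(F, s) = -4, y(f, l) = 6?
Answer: 2316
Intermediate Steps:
S = 69/7 (S = (1/7)*69 = 69/7 ≈ 9.8571)
A(Y) = 2 + Y (A(Y) = 6 - (4 - Y) = 6 + (-4 + Y) = 2 + Y)
k(t, r) = -69 + 5*t (k(t, r) = (2 + 3)*t - 69 = 5*t - 69 = -69 + 5*t)
k(-102, S)*(19 - 1*23) = (-69 + 5*(-102))*(19 - 1*23) = (-69 - 510)*(19 - 23) = -579*(-4) = 2316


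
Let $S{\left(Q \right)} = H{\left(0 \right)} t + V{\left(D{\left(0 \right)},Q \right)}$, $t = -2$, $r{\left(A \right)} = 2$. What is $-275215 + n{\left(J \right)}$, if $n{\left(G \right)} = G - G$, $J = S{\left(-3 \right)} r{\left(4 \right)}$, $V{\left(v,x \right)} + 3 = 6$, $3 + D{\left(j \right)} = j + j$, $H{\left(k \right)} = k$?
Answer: $-275215$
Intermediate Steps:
$D{\left(j \right)} = -3 + 2 j$ ($D{\left(j \right)} = -3 + \left(j + j\right) = -3 + 2 j$)
$V{\left(v,x \right)} = 3$ ($V{\left(v,x \right)} = -3 + 6 = 3$)
$S{\left(Q \right)} = 3$ ($S{\left(Q \right)} = 0 \left(-2\right) + 3 = 0 + 3 = 3$)
$J = 6$ ($J = 3 \cdot 2 = 6$)
$n{\left(G \right)} = 0$
$-275215 + n{\left(J \right)} = -275215 + 0 = -275215$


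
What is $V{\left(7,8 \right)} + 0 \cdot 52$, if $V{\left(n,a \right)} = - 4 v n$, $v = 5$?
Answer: $-140$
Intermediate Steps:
$V{\left(n,a \right)} = - 20 n$ ($V{\left(n,a \right)} = \left(-4\right) 5 n = - 20 n$)
$V{\left(7,8 \right)} + 0 \cdot 52 = \left(-20\right) 7 + 0 \cdot 52 = -140 + 0 = -140$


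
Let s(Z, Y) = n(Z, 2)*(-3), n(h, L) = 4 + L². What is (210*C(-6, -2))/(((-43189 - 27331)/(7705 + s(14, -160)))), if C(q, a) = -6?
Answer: 483903/3526 ≈ 137.24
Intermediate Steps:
s(Z, Y) = -24 (s(Z, Y) = (4 + 2²)*(-3) = (4 + 4)*(-3) = 8*(-3) = -24)
(210*C(-6, -2))/(((-43189 - 27331)/(7705 + s(14, -160)))) = (210*(-6))/(((-43189 - 27331)/(7705 - 24))) = -1260/((-70520/7681)) = -1260/((-70520*1/7681)) = -1260/(-70520/7681) = -1260*(-7681/70520) = 483903/3526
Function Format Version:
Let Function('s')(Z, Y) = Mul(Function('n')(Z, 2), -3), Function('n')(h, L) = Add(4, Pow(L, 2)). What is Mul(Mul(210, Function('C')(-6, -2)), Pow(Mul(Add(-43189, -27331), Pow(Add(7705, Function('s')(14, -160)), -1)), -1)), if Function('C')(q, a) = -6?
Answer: Rational(483903, 3526) ≈ 137.24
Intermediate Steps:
Function('s')(Z, Y) = -24 (Function('s')(Z, Y) = Mul(Add(4, Pow(2, 2)), -3) = Mul(Add(4, 4), -3) = Mul(8, -3) = -24)
Mul(Mul(210, Function('C')(-6, -2)), Pow(Mul(Add(-43189, -27331), Pow(Add(7705, Function('s')(14, -160)), -1)), -1)) = Mul(Mul(210, -6), Pow(Mul(Add(-43189, -27331), Pow(Add(7705, -24), -1)), -1)) = Mul(-1260, Pow(Mul(-70520, Pow(7681, -1)), -1)) = Mul(-1260, Pow(Mul(-70520, Rational(1, 7681)), -1)) = Mul(-1260, Pow(Rational(-70520, 7681), -1)) = Mul(-1260, Rational(-7681, 70520)) = Rational(483903, 3526)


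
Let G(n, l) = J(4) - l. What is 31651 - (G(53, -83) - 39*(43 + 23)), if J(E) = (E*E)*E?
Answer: 34078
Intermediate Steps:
J(E) = E**3 (J(E) = E**2*E = E**3)
G(n, l) = 64 - l (G(n, l) = 4**3 - l = 64 - l)
31651 - (G(53, -83) - 39*(43 + 23)) = 31651 - ((64 - 1*(-83)) - 39*(43 + 23)) = 31651 - ((64 + 83) - 39*66) = 31651 - (147 - 2574) = 31651 - 1*(-2427) = 31651 + 2427 = 34078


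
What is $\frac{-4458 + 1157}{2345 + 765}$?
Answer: $- \frac{3301}{3110} \approx -1.0614$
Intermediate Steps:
$\frac{-4458 + 1157}{2345 + 765} = - \frac{3301}{3110}$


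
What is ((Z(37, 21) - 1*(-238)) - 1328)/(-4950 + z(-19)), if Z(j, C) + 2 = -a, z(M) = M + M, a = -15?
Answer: 1077/4988 ≈ 0.21592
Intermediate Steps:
z(M) = 2*M
Z(j, C) = 13 (Z(j, C) = -2 - 1*(-15) = -2 + 15 = 13)
((Z(37, 21) - 1*(-238)) - 1328)/(-4950 + z(-19)) = ((13 - 1*(-238)) - 1328)/(-4950 + 2*(-19)) = ((13 + 238) - 1328)/(-4950 - 38) = (251 - 1328)/(-4988) = -1077*(-1/4988) = 1077/4988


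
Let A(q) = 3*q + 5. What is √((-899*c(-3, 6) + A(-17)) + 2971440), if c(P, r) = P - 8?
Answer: √2981283 ≈ 1726.6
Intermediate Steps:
A(q) = 5 + 3*q
c(P, r) = -8 + P
√((-899*c(-3, 6) + A(-17)) + 2971440) = √((-899*(-8 - 3) + (5 + 3*(-17))) + 2971440) = √((-899*(-11) + (5 - 51)) + 2971440) = √((9889 - 46) + 2971440) = √(9843 + 2971440) = √2981283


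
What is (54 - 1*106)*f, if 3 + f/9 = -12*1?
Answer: 7020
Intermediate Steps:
f = -135 (f = -27 + 9*(-12*1) = -27 + 9*(-12) = -27 - 108 = -135)
(54 - 1*106)*f = (54 - 1*106)*(-135) = (54 - 106)*(-135) = -52*(-135) = 7020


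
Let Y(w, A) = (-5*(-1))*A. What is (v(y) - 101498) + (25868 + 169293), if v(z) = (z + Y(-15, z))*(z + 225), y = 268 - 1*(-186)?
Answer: 1943259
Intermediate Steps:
Y(w, A) = 5*A
y = 454 (y = 268 + 186 = 454)
v(z) = 6*z*(225 + z) (v(z) = (z + 5*z)*(z + 225) = (6*z)*(225 + z) = 6*z*(225 + z))
(v(y) - 101498) + (25868 + 169293) = (6*454*(225 + 454) - 101498) + (25868 + 169293) = (6*454*679 - 101498) + 195161 = (1849596 - 101498) + 195161 = 1748098 + 195161 = 1943259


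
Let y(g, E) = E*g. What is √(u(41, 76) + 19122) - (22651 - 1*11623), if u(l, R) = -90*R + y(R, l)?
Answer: -11028 + √15398 ≈ -10904.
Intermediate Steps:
u(l, R) = -90*R + R*l (u(l, R) = -90*R + l*R = -90*R + R*l)
√(u(41, 76) + 19122) - (22651 - 1*11623) = √(76*(-90 + 41) + 19122) - (22651 - 1*11623) = √(76*(-49) + 19122) - (22651 - 11623) = √(-3724 + 19122) - 1*11028 = √15398 - 11028 = -11028 + √15398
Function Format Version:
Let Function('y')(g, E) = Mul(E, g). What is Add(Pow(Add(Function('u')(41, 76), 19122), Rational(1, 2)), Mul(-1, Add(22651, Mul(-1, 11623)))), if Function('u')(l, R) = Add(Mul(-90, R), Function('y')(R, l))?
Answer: Add(-11028, Pow(15398, Rational(1, 2))) ≈ -10904.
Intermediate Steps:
Function('u')(l, R) = Add(Mul(-90, R), Mul(R, l)) (Function('u')(l, R) = Add(Mul(-90, R), Mul(l, R)) = Add(Mul(-90, R), Mul(R, l)))
Add(Pow(Add(Function('u')(41, 76), 19122), Rational(1, 2)), Mul(-1, Add(22651, Mul(-1, 11623)))) = Add(Pow(Add(Mul(76, Add(-90, 41)), 19122), Rational(1, 2)), Mul(-1, Add(22651, Mul(-1, 11623)))) = Add(Pow(Add(Mul(76, -49), 19122), Rational(1, 2)), Mul(-1, Add(22651, -11623))) = Add(Pow(Add(-3724, 19122), Rational(1, 2)), Mul(-1, 11028)) = Add(Pow(15398, Rational(1, 2)), -11028) = Add(-11028, Pow(15398, Rational(1, 2)))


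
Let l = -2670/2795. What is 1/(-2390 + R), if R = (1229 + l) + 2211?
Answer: 559/586416 ≈ 0.00095325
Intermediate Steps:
l = -534/559 (l = -2670*1/2795 = -534/559 ≈ -0.95528)
R = 1922426/559 (R = (1229 - 534/559) + 2211 = 686477/559 + 2211 = 1922426/559 ≈ 3439.0)
1/(-2390 + R) = 1/(-2390 + 1922426/559) = 1/(586416/559) = 559/586416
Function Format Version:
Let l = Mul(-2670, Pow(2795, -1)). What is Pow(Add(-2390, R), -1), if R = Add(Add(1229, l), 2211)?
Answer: Rational(559, 586416) ≈ 0.00095325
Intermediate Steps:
l = Rational(-534, 559) (l = Mul(-2670, Rational(1, 2795)) = Rational(-534, 559) ≈ -0.95528)
R = Rational(1922426, 559) (R = Add(Add(1229, Rational(-534, 559)), 2211) = Add(Rational(686477, 559), 2211) = Rational(1922426, 559) ≈ 3439.0)
Pow(Add(-2390, R), -1) = Pow(Add(-2390, Rational(1922426, 559)), -1) = Pow(Rational(586416, 559), -1) = Rational(559, 586416)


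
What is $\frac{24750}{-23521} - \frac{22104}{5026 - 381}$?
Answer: $- \frac{634871934}{109255045} \approx -5.8109$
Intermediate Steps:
$\frac{24750}{-23521} - \frac{22104}{5026 - 381} = 24750 \left(- \frac{1}{23521}\right) - \frac{22104}{5026 - 381} = - \frac{24750}{23521} - \frac{22104}{4645} = - \frac{634871934}{109255045}$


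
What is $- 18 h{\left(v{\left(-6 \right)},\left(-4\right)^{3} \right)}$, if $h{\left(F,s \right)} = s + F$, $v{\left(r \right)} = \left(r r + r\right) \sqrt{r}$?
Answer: $1152 - 540 i \sqrt{6} \approx 1152.0 - 1322.7 i$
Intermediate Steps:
$v{\left(r \right)} = \sqrt{r} \left(r + r^{2}\right)$ ($v{\left(r \right)} = \left(r^{2} + r\right) \sqrt{r} = \left(r + r^{2}\right) \sqrt{r} = \sqrt{r} \left(r + r^{2}\right)$)
$h{\left(F,s \right)} = F + s$
$- 18 h{\left(v{\left(-6 \right)},\left(-4\right)^{3} \right)} = - 18 \left(\left(-6\right)^{\frac{3}{2}} \left(1 - 6\right) + \left(-4\right)^{3}\right) = - 18 \left(- 6 i \sqrt{6} \left(-5\right) - 64\right) = - 18 \left(30 i \sqrt{6} - 64\right) = - 18 \left(-64 + 30 i \sqrt{6}\right) = 1152 - 540 i \sqrt{6}$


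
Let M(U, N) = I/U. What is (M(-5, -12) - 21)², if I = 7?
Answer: 12544/25 ≈ 501.76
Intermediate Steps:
M(U, N) = 7/U
(M(-5, -12) - 21)² = (7/(-5) - 21)² = (7*(-⅕) - 21)² = (-7/5 - 21)² = (-112/5)² = 12544/25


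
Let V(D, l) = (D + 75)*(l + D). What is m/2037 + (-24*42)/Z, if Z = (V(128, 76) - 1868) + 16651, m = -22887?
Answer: -429396087/38156405 ≈ -11.254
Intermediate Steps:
V(D, l) = (75 + D)*(D + l)
Z = 56195 (Z = ((128² + 75*128 + 75*76 + 128*76) - 1868) + 16651 = ((16384 + 9600 + 5700 + 9728) - 1868) + 16651 = (41412 - 1868) + 16651 = 39544 + 16651 = 56195)
m/2037 + (-24*42)/Z = -22887/2037 - 24*42/56195 = -22887*1/2037 - 1008*1/56195 = -7629/679 - 1008/56195 = -429396087/38156405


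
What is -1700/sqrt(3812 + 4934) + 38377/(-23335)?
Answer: -38377/23335 - 850*sqrt(8746)/4373 ≈ -19.823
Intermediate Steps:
-1700/sqrt(3812 + 4934) + 38377/(-23335) = -1700*sqrt(8746)/8746 + 38377*(-1/23335) = -850*sqrt(8746)/4373 - 38377/23335 = -38377/23335 - 850*sqrt(8746)/4373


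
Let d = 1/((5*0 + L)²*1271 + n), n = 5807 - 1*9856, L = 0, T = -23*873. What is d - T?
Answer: 81299870/4049 ≈ 20079.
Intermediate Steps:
T = -20079
n = -4049 (n = 5807 - 9856 = -4049)
d = -1/4049 (d = 1/((5*0 + 0)²*1271 - 4049) = 1/((0 + 0)²*1271 - 4049) = 1/(0²*1271 - 4049) = 1/(0*1271 - 4049) = 1/(0 - 4049) = 1/(-4049) = -1/4049 ≈ -0.00024697)
d - T = -1/4049 - 1*(-20079) = -1/4049 + 20079 = 81299870/4049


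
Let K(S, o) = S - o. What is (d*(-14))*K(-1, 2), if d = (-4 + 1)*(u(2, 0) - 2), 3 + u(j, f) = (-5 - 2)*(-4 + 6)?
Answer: 2394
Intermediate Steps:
u(j, f) = -17 (u(j, f) = -3 + (-5 - 2)*(-4 + 6) = -3 - 7*2 = -3 - 14 = -17)
d = 57 (d = (-4 + 1)*(-17 - 2) = -3*(-19) = 57)
(d*(-14))*K(-1, 2) = (57*(-14))*(-1 - 1*2) = -798*(-1 - 2) = -798*(-3) = 2394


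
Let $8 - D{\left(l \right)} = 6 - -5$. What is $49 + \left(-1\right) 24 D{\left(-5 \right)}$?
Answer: $121$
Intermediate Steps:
$D{\left(l \right)} = -3$ ($D{\left(l \right)} = 8 - \left(6 - -5\right) = 8 - \left(6 + 5\right) = 8 - 11 = -3$)
$49 + \left(-1\right) 24 D{\left(-5 \right)} = 49 + \left(-1\right) 24 \left(-3\right) = 49 - -72 = 49 + 72 = 121$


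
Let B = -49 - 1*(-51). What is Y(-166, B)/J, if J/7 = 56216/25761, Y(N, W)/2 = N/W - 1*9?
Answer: -592503/49189 ≈ -12.045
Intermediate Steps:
B = 2 (B = -49 + 51 = 2)
Y(N, W) = -18 + 2*N/W (Y(N, W) = 2*(N/W - 1*9) = 2*(N/W - 9) = 2*(-9 + N/W) = -18 + 2*N/W)
J = 393512/25761 (J = 7*(56216/25761) = 393512/25761 ≈ 15.275)
Y(-166, B)/J = (-18 + 2*(-166)/2)/(393512/25761) = (-18 + 2*(-166)*(1/2))*(25761/393512) = (-18 - 166)*(25761/393512) = -184*25761/393512 = -592503/49189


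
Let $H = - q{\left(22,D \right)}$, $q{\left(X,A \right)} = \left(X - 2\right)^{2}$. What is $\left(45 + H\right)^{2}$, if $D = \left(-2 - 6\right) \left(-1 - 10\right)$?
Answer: $126025$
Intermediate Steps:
$D = 88$ ($D = \left(-8\right) \left(-11\right) = 88$)
$q{\left(X,A \right)} = \left(-2 + X\right)^{2}$
$H = -400$ ($H = - \left(-2 + 22\right)^{2} = - 20^{2} = \left(-1\right) 400 = -400$)
$\left(45 + H\right)^{2} = \left(45 - 400\right)^{2} = \left(-355\right)^{2} = 126025$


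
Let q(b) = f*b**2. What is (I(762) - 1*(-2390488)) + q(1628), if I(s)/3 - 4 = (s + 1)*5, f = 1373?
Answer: 3641379177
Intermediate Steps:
I(s) = 27 + 15*s (I(s) = 12 + 3*((s + 1)*5) = 12 + 3*((1 + s)*5) = 12 + 3*(5 + 5*s) = 12 + (15 + 15*s) = 27 + 15*s)
q(b) = 1373*b**2
(I(762) - 1*(-2390488)) + q(1628) = ((27 + 15*762) - 1*(-2390488)) + 1373*1628**2 = ((27 + 11430) + 2390488) + 1373*2650384 = (11457 + 2390488) + 3638977232 = 2401945 + 3638977232 = 3641379177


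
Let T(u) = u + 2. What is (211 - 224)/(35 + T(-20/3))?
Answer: -3/7 ≈ -0.42857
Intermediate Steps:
T(u) = 2 + u
(211 - 224)/(35 + T(-20/3)) = (211 - 224)/(35 + (2 - 20/3)) = -13/(35 + (2 - 20*⅓)) = -13/(35 + (2 - 20/3)) = -13/(35 - 14/3) = -13/91/3 = -13*3/91 = -3/7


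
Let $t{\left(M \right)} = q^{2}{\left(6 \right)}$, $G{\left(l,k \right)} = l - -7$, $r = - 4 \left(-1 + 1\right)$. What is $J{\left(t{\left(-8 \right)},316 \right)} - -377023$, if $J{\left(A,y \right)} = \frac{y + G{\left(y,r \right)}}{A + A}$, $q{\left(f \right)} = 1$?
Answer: $\frac{754685}{2} \approx 3.7734 \cdot 10^{5}$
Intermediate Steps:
$r = 0$ ($r = \left(-4\right) 0 = 0$)
$G{\left(l,k \right)} = 7 + l$ ($G{\left(l,k \right)} = l + 7 = 7 + l$)
$t{\left(M \right)} = 1$ ($t{\left(M \right)} = 1^{2} = 1$)
$J{\left(A,y \right)} = \frac{7 + 2 y}{2 A}$ ($J{\left(A,y \right)} = \frac{y + \left(7 + y\right)}{A + A} = \frac{7 + 2 y}{2 A}$)
$J{\left(t{\left(-8 \right)},316 \right)} - -377023 = \frac{\frac{7}{2} + 316}{1} - -377023 = 1 \cdot \frac{639}{2} + 377023 = \frac{639}{2} + 377023 = \frac{754685}{2}$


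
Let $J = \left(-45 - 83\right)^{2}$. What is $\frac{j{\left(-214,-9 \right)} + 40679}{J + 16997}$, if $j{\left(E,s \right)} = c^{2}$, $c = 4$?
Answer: $\frac{13565}{11127} \approx 1.2191$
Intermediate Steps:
$J = 16384$ ($J = \left(-128\right)^{2} = 16384$)
$j{\left(E,s \right)} = 16$ ($j{\left(E,s \right)} = 4^{2} = 16$)
$\frac{j{\left(-214,-9 \right)} + 40679}{J + 16997} = \frac{16 + 40679}{16384 + 16997} = \frac{40695}{33381} = 40695 \cdot \frac{1}{33381} = \frac{13565}{11127}$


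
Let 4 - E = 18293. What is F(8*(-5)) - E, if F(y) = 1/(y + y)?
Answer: 1463119/80 ≈ 18289.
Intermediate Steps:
E = -18289 (E = 4 - 1*18293 = 4 - 18293 = -18289)
F(y) = 1/(2*y)
F(8*(-5)) - E = 1/(2*((8*(-5)))) - 1*(-18289) = (½)/(-40) + 18289 = (½)*(-1/40) + 18289 = -1/80 + 18289 = 1463119/80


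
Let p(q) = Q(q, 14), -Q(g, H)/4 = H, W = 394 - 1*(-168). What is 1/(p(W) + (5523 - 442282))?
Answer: -1/436815 ≈ -2.2893e-6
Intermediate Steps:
W = 562 (W = 394 + 168 = 562)
Q(g, H) = -4*H
p(q) = -56 (p(q) = -4*14 = -56)
1/(p(W) + (5523 - 442282)) = 1/(-56 + (5523 - 442282)) = 1/(-56 - 436759) = 1/(-436815) = -1/436815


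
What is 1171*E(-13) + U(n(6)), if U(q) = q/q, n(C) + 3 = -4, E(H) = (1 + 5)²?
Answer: 42157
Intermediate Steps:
E(H) = 36 (E(H) = 6² = 36)
n(C) = -7 (n(C) = -3 - 4 = -7)
U(q) = 1
1171*E(-13) + U(n(6)) = 1171*36 + 1 = 42156 + 1 = 42157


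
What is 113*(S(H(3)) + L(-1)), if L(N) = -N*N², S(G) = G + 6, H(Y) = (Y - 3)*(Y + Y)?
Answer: 791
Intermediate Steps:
H(Y) = 2*Y*(-3 + Y) (H(Y) = (-3 + Y)*(2*Y) = 2*Y*(-3 + Y))
S(G) = 6 + G
L(N) = -N³
113*(S(H(3)) + L(-1)) = 113*((6 + 2*3*(-3 + 3)) - 1*(-1)³) = 113*((6 + 2*3*0) - 1*(-1)) = 113*((6 + 0) + 1) = 113*(6 + 1) = 113*7 = 791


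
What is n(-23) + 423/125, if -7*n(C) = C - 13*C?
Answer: -31539/875 ≈ -36.045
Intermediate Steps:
n(C) = 12*C/7 (n(C) = -(C - 13*C)/7 = -(-12)*C/7 = 12*C/7)
n(-23) + 423/125 = (12/7)*(-23) + 423/125 = -276/7 + (1/125)*423 = -276/7 + 423/125 = -31539/875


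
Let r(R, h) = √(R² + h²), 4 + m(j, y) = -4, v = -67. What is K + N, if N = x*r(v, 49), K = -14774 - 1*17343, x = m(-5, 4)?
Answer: -32117 - 8*√6890 ≈ -32781.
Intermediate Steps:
m(j, y) = -8 (m(j, y) = -4 - 4 = -8)
x = -8
K = -32117 (K = -14774 - 17343 = -32117)
N = -8*√6890 (N = -8*√((-67)² + 49²) = -8*√(4489 + 2401) = -8*√6890 ≈ -664.05)
K + N = -32117 - 8*√6890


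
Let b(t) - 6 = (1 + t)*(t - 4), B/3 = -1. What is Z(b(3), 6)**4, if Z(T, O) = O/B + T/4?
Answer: 81/16 ≈ 5.0625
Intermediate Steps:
B = -3 (B = 3*(-1) = -3)
b(t) = 6 + (1 + t)*(-4 + t) (b(t) = 6 + (1 + t)*(t - 4) = 6 + (1 + t)*(-4 + t))
Z(T, O) = -O/3 + T/4 (Z(T, O) = O/(-3) + T/4 = O*(-1/3) + T*(1/4) = -O/3 + T/4)
Z(b(3), 6)**4 = (-1/3*6 + (2 + 3**2 - 3*3)/4)**4 = (-2 + (2 + 9 - 9)/4)**4 = (-2 + (1/4)*2)**4 = (-2 + 1/2)**4 = (-3/2)**4 = 81/16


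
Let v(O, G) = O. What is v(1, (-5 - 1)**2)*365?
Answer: 365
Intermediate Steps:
v(1, (-5 - 1)**2)*365 = 1*365 = 365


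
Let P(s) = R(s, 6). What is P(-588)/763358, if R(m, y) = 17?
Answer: 17/763358 ≈ 2.2270e-5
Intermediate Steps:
P(s) = 17
P(-588)/763358 = 17/763358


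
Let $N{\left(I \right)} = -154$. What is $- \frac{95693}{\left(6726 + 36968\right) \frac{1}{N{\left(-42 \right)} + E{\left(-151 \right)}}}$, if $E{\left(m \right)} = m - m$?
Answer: $\frac{1052623}{3121} \approx 337.27$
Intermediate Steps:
$E{\left(m \right)} = 0$
$- \frac{95693}{\left(6726 + 36968\right) \frac{1}{N{\left(-42 \right)} + E{\left(-151 \right)}}} = - \frac{95693}{\left(6726 + 36968\right) \frac{1}{-154 + 0}} = - \frac{95693}{43694 \frac{1}{-154}} = - \frac{95693}{43694 \left(- \frac{1}{154}\right)} = - \frac{95693}{- \frac{3121}{11}} = \left(-95693\right) \left(- \frac{11}{3121}\right) = \frac{1052623}{3121}$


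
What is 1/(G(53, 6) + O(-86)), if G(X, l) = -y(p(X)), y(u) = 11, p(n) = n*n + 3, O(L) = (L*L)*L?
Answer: -1/636067 ≈ -1.5722e-6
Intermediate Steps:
O(L) = L**3 (O(L) = L**2*L = L**3)
p(n) = 3 + n**2 (p(n) = n**2 + 3 = 3 + n**2)
G(X, l) = -11 (G(X, l) = -1*11 = -11)
1/(G(53, 6) + O(-86)) = 1/(-11 + (-86)**3) = 1/(-11 - 636056) = 1/(-636067) = -1/636067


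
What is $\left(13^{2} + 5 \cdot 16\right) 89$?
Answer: $22161$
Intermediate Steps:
$\left(13^{2} + 5 \cdot 16\right) 89 = \left(169 + 80\right) 89 = 249 \cdot 89 = 22161$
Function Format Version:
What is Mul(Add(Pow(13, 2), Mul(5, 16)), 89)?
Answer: 22161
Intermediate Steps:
Mul(Add(Pow(13, 2), Mul(5, 16)), 89) = Mul(Add(169, 80), 89) = Mul(249, 89) = 22161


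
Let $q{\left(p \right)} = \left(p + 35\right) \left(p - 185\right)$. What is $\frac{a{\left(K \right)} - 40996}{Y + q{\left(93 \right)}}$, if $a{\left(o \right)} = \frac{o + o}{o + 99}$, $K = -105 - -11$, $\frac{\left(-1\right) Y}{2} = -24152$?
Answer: $- \frac{12823}{11415} \approx -1.1233$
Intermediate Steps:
$Y = 48304$ ($Y = \left(-2\right) \left(-24152\right) = 48304$)
$K = -94$ ($K = -105 + 11 = -94$)
$q{\left(p \right)} = \left(-185 + p\right) \left(35 + p\right)$ ($q{\left(p \right)} = \left(35 + p\right) \left(-185 + p\right) = \left(-185 + p\right) \left(35 + p\right)$)
$a{\left(o \right)} = \frac{2 o}{99 + o}$
$\frac{a{\left(K \right)} - 40996}{Y + q{\left(93 \right)}} = \frac{2 \left(-94\right) \frac{1}{99 - 94} - 40996}{48304 - \left(20425 - 8649\right)} = \frac{2 \left(-94\right) \frac{1}{5} - 40996}{48304 - 11776} = \frac{- \frac{188}{5} - 40996}{36528} = \left(- \frac{205168}{5}\right) \frac{1}{36528} = - \frac{12823}{11415}$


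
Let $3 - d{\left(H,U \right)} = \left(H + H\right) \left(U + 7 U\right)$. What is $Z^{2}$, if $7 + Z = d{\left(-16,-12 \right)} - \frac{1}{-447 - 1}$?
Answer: $\frac{1899013534209}{200704} \approx 9.4618 \cdot 10^{6}$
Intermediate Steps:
$d{\left(H,U \right)} = 3 - 16 H U$ ($d{\left(H,U \right)} = 3 - \left(H + H\right) \left(U + 7 U\right) = 3 - 2 H 8 U = 3 - 16 H U$)
$Z = - \frac{1378047}{448}$ ($Z = -7 - \left(-3 + 3072 + \frac{1}{-447 - 1}\right) = -7 + \left(\left(3 - 3072\right) - \frac{1}{-448}\right) = -7 - \frac{1374911}{448} = - \frac{1378047}{448} \approx -3076.0$)
$Z^{2} = \left(- \frac{1378047}{448}\right)^{2} = \frac{1899013534209}{200704}$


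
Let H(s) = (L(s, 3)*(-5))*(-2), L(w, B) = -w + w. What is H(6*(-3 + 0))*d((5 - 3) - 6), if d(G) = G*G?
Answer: 0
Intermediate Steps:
L(w, B) = 0
d(G) = G**2
H(s) = 0 (H(s) = (0*(-5))*(-2) = 0*(-2) = 0)
H(6*(-3 + 0))*d((5 - 3) - 6) = 0*((5 - 3) - 6)**2 = 0*(2 - 6)**2 = 0*(-4)**2 = 0*16 = 0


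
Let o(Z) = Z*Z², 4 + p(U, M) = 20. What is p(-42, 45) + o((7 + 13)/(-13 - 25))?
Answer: 108744/6859 ≈ 15.854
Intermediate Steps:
p(U, M) = 16 (p(U, M) = -4 + 20 = 16)
o(Z) = Z³
p(-42, 45) + o((7 + 13)/(-13 - 25)) = 16 + ((7 + 13)/(-13 - 25))³ = 16 + (20/(-38))³ = 16 + (20*(-1/38))³ = 16 + (-10/19)³ = 16 - 1000/6859 = 108744/6859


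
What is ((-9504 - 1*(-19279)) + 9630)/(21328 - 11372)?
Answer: 19405/9956 ≈ 1.9491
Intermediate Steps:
((-9504 - 1*(-19279)) + 9630)/(21328 - 11372) = ((-9504 + 19279) + 9630)/9956 = (9775 + 9630)*(1/9956) = 19405*(1/9956) = 19405/9956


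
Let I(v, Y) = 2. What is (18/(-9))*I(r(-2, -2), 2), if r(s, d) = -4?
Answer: -4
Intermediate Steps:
(18/(-9))*I(r(-2, -2), 2) = (18/(-9))*2 = (18*(-⅑))*2 = -2*2 = -4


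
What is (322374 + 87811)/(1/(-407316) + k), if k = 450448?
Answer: 167074913460/183474677567 ≈ 0.91062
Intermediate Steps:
(322374 + 87811)/(1/(-407316) + k) = (322374 + 87811)/(1/(-407316) + 450448) = 410185/(-1/407316 + 450448) = 410185/(183474677567/407316) = 410185*(407316/183474677567) = 167074913460/183474677567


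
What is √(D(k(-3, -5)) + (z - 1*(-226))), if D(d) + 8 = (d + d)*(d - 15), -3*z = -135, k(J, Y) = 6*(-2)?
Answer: √911 ≈ 30.183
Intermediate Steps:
k(J, Y) = -12
z = 45 (z = -⅓*(-135) = 45)
D(d) = -8 + 2*d*(-15 + d) (D(d) = -8 + (d + d)*(d - 15) = -8 + (2*d)*(-15 + d) = -8 + 2*d*(-15 + d))
√(D(k(-3, -5)) + (z - 1*(-226))) = √((-8 - 30*(-12) + 2*(-12)²) + (45 - 1*(-226))) = √((-8 + 360 + 2*144) + (45 + 226)) = √((-8 + 360 + 288) + 271) = √(640 + 271) = √911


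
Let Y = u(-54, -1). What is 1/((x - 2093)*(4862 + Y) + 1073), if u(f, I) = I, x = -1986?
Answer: -1/19826946 ≈ -5.0436e-8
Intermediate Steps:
Y = -1
1/((x - 2093)*(4862 + Y) + 1073) = 1/((-1986 - 2093)*(4862 - 1) + 1073) = 1/(-4079*4861 + 1073) = 1/(-19828019 + 1073) = 1/(-19826946) = -1/19826946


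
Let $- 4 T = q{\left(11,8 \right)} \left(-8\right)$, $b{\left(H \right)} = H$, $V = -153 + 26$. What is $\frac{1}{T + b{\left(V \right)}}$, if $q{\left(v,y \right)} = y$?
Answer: $- \frac{1}{111} \approx -0.009009$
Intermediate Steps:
$V = -127$
$T = 16$ ($T = - \frac{8 \left(-8\right)}{4} = \left(- \frac{1}{4}\right) \left(-64\right) = 16$)
$\frac{1}{T + b{\left(V \right)}} = \frac{1}{16 - 127} = \frac{1}{-111} = - \frac{1}{111}$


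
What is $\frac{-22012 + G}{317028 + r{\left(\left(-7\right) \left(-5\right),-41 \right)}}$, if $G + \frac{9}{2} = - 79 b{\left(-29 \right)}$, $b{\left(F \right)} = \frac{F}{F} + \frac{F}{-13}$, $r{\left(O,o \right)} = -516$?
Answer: $- \frac{579065}{8229312} \approx -0.070366$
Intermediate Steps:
$b{\left(F \right)} = 1 - \frac{F}{13}$ ($b{\left(F \right)} = 1 + F \left(- \frac{1}{13}\right) = 1 - \frac{F}{13}$)
$G = - \frac{6753}{26}$ ($G = - \frac{9}{2} - 79 \left(1 - - \frac{29}{13}\right) = - \frac{9}{2} - 79 \left(1 + \frac{29}{13}\right) = - \frac{9}{2} - \frac{3318}{13} = - \frac{6753}{26} \approx -259.73$)
$\frac{-22012 + G}{317028 + r{\left(\left(-7\right) \left(-5\right),-41 \right)}} = \frac{-22012 - \frac{6753}{26}}{317028 - 516} = - \frac{579065}{26 \cdot 316512} = \left(- \frac{579065}{26}\right) \frac{1}{316512} = - \frac{579065}{8229312}$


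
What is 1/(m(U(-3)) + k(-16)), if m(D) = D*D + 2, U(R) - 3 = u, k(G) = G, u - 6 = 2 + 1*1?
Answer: 1/130 ≈ 0.0076923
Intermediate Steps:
u = 9 (u = 6 + (2 + 1*1) = 6 + (2 + 1) = 6 + 3 = 9)
U(R) = 12 (U(R) = 3 + 9 = 12)
m(D) = 2 + D² (m(D) = D² + 2 = 2 + D²)
1/(m(U(-3)) + k(-16)) = 1/((2 + 12²) - 16) = 1/((2 + 144) - 16) = 1/(146 - 16) = 1/130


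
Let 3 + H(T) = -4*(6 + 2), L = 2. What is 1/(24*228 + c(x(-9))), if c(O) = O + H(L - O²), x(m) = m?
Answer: 1/5428 ≈ 0.00018423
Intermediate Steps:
H(T) = -35 (H(T) = -3 - 4*(6 + 2) = -3 - 4*8 = -3 - 32 = -35)
c(O) = -35 + O (c(O) = O - 35 = -35 + O)
1/(24*228 + c(x(-9))) = 1/(24*228 + (-35 - 9)) = 1/(5472 - 44) = 1/5428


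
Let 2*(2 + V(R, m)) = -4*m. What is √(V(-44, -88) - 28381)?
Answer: I*√28207 ≈ 167.95*I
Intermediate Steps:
V(R, m) = -2 - 2*m (V(R, m) = -2 + (-4*m)/2 = -2 - 2*m)
√(V(-44, -88) - 28381) = √((-2 - 2*(-88)) - 28381) = √((-2 + 176) - 28381) = √(174 - 28381) = √(-28207) = I*√28207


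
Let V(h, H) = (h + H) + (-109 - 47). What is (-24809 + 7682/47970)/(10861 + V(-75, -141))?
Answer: -595040024/251578665 ≈ -2.3652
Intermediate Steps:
V(h, H) = -156 + H + h (V(h, H) = (H + h) - 156 = -156 + H + h)
(-24809 + 7682/47970)/(10861 + V(-75, -141)) = (-24809 + 7682/47970)/(10861 + (-156 - 141 - 75)) = (-24809 + 7682*(1/47970))/(10861 - 372) = (-24809 + 3841/23985)/10489 = -595040024/23985*1/10489 = -595040024/251578665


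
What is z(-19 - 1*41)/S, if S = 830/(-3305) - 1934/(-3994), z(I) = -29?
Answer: -38280493/307685 ≈ -124.41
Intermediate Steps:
S = 307685/1320017 (S = 830*(-1/3305) - 1934*(-1/3994) = -166/661 + 967/1997 = 307685/1320017 ≈ 0.23309)
z(-19 - 1*41)/S = -29/307685/1320017 = -29*1320017/307685 = -38280493/307685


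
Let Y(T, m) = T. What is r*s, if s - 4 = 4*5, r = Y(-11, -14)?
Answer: -264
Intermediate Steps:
r = -11
s = 24 (s = 4 + 4*5 = 4 + 20 = 24)
r*s = -11*24 = -264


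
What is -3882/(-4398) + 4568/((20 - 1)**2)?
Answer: 3581911/264613 ≈ 13.536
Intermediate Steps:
-3882/(-4398) + 4568/((20 - 1)**2) = -3882*(-1/4398) + 4568/(19**2) = 647/733 + 4568/361 = 3581911/264613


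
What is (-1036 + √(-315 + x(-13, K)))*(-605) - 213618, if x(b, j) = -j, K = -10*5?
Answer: 413162 - 605*I*√265 ≈ 4.1316e+5 - 9848.7*I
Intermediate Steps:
K = -50
(-1036 + √(-315 + x(-13, K)))*(-605) - 213618 = (-1036 + √(-315 - 1*(-50)))*(-605) - 213618 = (-1036 + √(-315 + 50))*(-605) - 213618 = (-1036 + √(-265))*(-605) - 213618 = (-1036 + I*√265)*(-605) - 213618 = (626780 - 605*I*√265) - 213618 = 413162 - 605*I*√265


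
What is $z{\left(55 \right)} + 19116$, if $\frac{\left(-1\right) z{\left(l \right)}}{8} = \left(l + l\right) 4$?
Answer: $15596$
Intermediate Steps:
$z{\left(l \right)} = - 64 l$ ($z{\left(l \right)} = - 8 \left(l + l\right) 4 = - 8 \cdot 2 l 4 = - 8 \cdot 8 l = - 64 l$)
$z{\left(55 \right)} + 19116 = \left(-64\right) 55 + 19116 = -3520 + 19116 = 15596$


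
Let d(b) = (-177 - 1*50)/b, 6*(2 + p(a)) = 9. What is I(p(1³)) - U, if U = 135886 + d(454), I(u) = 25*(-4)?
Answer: -271971/2 ≈ -1.3599e+5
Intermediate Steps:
p(a) = -½ (p(a) = -2 + (⅙)*9 = -2 + 3/2 = -½)
d(b) = -227/b (d(b) = (-177 - 50)/b = -227/b)
I(u) = -100
U = 271771/2 (U = 135886 - 227/454 = 135886 - 227*1/454 = 135886 - ½ = 271771/2 ≈ 1.3589e+5)
I(p(1³)) - U = -100 - 1*271771/2 = -100 - 271771/2 = -271971/2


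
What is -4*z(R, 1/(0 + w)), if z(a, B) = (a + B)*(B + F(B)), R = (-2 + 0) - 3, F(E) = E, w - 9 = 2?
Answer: 432/121 ≈ 3.5702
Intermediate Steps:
w = 11 (w = 9 + 2 = 11)
R = -5 (R = -2 - 3 = -5)
z(a, B) = 2*B*(B + a) (z(a, B) = (a + B)*(B + B) = (B + a)*(2*B) = 2*B*(B + a))
-4*z(R, 1/(0 + w)) = -8*(1/(0 + 11) - 5)/(0 + 11) = -8*(1/11 - 5)/11 = -8*(-54)/(11*11) = -4*(-108/121) = 432/121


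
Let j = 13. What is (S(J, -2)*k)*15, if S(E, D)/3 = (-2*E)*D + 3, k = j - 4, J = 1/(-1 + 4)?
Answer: 1755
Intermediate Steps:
J = 1/3 ≈ 0.33333
k = 9 (k = 13 - 4 = 9)
S(E, D) = 9 - 6*D*E (S(E, D) = 3*((-2*E)*D + 3) = 3*(-2*D*E + 3) = 3*(3 - 2*D*E) = 9 - 6*D*E)
(S(J, -2)*k)*15 = ((9 - 6*(-2)*1/3)*9)*15 = ((9 + 4)*9)*15 = (13*9)*15 = 117*15 = 1755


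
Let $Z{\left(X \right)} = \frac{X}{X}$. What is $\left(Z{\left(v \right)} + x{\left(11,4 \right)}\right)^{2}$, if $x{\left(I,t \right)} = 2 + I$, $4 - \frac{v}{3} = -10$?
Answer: $196$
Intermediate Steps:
$v = 42$ ($v = 12 - -30 = 12 + 30 = 42$)
$Z{\left(X \right)} = 1$
$\left(Z{\left(v \right)} + x{\left(11,4 \right)}\right)^{2} = \left(1 + \left(2 + 11\right)\right)^{2} = \left(1 + 13\right)^{2} = 14^{2} = 196$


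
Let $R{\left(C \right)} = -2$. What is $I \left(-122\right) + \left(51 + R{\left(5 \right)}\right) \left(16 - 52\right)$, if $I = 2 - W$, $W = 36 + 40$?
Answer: $7264$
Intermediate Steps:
$W = 76$
$I = -74$ ($I = 2 - 76 = -74$)
$I \left(-122\right) + \left(51 + R{\left(5 \right)}\right) \left(16 - 52\right) = \left(-74\right) \left(-122\right) + \left(51 - 2\right) \left(16 - 52\right) = 9028 + 49 \left(-36\right) = 9028 - 1764 = 7264$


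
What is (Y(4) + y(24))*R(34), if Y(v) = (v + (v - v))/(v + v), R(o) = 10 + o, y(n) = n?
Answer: 1078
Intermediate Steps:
Y(v) = 1/2 (Y(v) = (v + 0)/((2*v)) = v*(1/(2*v)) = 1/2)
(Y(4) + y(24))*R(34) = (1/2 + 24)*(10 + 34) = (49/2)*44 = 1078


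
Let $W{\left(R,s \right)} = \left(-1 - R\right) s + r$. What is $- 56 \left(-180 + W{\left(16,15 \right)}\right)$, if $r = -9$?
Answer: $24864$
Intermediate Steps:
$W{\left(R,s \right)} = -9 + s \left(-1 - R\right)$ ($W{\left(R,s \right)} = \left(-1 - R\right) s - 9 = s \left(-1 - R\right) - 9 = -9 + s \left(-1 - R\right)$)
$- 56 \left(-180 + W{\left(16,15 \right)}\right) = - 56 \left(-180 - \left(24 + 240\right)\right) = - 56 \left(-180 - 264\right) = \left(-56\right) \left(-444\right) = 24864$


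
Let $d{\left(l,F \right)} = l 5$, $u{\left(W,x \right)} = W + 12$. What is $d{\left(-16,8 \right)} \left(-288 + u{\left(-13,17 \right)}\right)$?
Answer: $23120$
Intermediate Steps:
$u{\left(W,x \right)} = 12 + W$
$d{\left(l,F \right)} = 5 l$
$d{\left(-16,8 \right)} \left(-288 + u{\left(-13,17 \right)}\right) = 5 \left(-16\right) \left(-288 + \left(12 - 13\right)\right) = - 80 \left(-288 - 1\right) = \left(-80\right) \left(-289\right) = 23120$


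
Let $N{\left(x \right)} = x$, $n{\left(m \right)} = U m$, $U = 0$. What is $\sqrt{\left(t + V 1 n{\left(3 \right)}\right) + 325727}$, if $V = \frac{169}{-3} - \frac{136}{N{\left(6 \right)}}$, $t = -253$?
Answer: $\sqrt{325474} \approx 570.5$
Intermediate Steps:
$n{\left(m \right)} = 0$ ($n{\left(m \right)} = 0 m = 0$)
$V = -79$ ($V = \frac{169}{-3} - \frac{136}{6} = 169 \left(- \frac{1}{3}\right) - \frac{68}{3} = - \frac{169}{3} - \frac{68}{3} = -79$)
$\sqrt{\left(t + V 1 n{\left(3 \right)}\right) + 325727} = \sqrt{\left(-253 - 79 \cdot 1 \cdot 0\right) + 325727} = \sqrt{\left(-253 - 0\right) + 325727} = \sqrt{\left(-253 + 0\right) + 325727} = \sqrt{-253 + 325727} = \sqrt{325474}$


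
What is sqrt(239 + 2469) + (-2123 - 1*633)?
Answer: -2756 + 2*sqrt(677) ≈ -2704.0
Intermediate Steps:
sqrt(239 + 2469) + (-2123 - 1*633) = sqrt(2708) + (-2123 - 633) = 2*sqrt(677) - 2756 = -2756 + 2*sqrt(677)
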